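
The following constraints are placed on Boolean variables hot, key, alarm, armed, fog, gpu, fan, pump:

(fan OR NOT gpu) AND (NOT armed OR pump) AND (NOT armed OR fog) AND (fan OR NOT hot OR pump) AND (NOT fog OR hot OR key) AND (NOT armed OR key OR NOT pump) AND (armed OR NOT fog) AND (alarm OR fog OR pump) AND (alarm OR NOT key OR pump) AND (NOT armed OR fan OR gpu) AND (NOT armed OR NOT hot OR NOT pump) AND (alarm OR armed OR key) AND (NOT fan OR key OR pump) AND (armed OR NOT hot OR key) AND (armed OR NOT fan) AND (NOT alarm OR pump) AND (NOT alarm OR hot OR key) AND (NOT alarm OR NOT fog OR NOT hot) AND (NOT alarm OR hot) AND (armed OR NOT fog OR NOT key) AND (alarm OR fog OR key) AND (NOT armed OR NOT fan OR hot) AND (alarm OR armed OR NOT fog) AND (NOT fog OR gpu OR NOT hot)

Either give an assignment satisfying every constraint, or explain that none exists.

Set hot = True.
Set key = True.
Set alarm = True.
  then (NOT alarm OR pump) forces pump = True.
  then (NOT alarm OR NOT fog OR NOT hot) forces fog = False.
  then (NOT armed OR fog) forces armed = False.
  then (armed OR NOT fan) forces fan = False.
  then (fan OR NOT gpu) forces gpu = False.
All clauses satisfied.

hot = True, key = True, alarm = True, armed = False, fog = False, gpu = False, fan = False, pump = True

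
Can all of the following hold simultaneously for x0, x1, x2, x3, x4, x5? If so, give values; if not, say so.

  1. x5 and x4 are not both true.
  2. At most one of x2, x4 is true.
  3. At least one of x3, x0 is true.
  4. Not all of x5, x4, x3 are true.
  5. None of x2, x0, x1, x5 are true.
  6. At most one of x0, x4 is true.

x0: False, x1: False, x2: False, x3: True, x4: False, x5: False

  (1) x5=F, x4=F — not both ✓
  (2) {x2, x4}: 0 true — at most one ✓
  (3) {x3, x0}: 1 true — at least one ✓
  (4) {x5, x4, x3}: 1/3 true — not all ✓
  (5) {x2, x0, x1, x5}: 0 true — none ✓
  (6) {x0, x4}: 0 true — at most one ✓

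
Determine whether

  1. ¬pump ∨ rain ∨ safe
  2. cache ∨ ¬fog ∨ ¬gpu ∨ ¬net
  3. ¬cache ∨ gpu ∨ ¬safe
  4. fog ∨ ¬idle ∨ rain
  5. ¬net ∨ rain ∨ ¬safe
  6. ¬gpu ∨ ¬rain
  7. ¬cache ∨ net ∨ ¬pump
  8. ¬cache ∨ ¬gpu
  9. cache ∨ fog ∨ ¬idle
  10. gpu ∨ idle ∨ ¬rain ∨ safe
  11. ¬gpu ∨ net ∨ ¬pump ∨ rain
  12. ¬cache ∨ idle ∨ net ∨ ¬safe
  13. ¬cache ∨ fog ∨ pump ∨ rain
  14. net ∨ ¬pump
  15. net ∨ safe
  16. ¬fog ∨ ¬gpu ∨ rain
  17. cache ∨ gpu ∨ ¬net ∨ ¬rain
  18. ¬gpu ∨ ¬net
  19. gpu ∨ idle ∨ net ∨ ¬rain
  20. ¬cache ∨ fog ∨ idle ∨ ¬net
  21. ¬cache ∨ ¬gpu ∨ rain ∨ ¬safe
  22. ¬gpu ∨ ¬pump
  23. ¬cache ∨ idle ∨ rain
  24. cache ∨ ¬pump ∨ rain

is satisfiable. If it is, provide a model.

net = True, cache = False, pump = False, safe = False, rain = False, gpu = False, idle = False, fog = False

Set net = True.
  then (¬gpu ∨ ¬net) forces gpu = False.
Set cache = False.
  then (cache ∨ gpu ∨ ¬net ∨ ¬rain) forces rain = False.
  then (cache ∨ ¬pump ∨ rain) forces pump = False.
  then (¬net ∨ rain ∨ ¬safe) forces safe = False.
Set idle = False.
Set fog = False.
All clauses satisfied.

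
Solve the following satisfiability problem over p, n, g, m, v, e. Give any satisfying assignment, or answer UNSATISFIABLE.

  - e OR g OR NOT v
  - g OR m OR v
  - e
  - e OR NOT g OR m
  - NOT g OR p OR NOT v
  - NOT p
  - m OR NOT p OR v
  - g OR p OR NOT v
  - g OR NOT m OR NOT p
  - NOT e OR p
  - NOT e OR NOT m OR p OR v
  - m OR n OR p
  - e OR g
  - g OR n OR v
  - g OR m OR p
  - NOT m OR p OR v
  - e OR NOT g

Unsatisfiable

Case p = True:
  Clause (NOT p) is falsified — contradiction.
Case p = False:
  (e) forces e = True.
  Clause (NOT e OR p) is falsified — contradiction.
Both cases fail, so the formula is unsatisfiable.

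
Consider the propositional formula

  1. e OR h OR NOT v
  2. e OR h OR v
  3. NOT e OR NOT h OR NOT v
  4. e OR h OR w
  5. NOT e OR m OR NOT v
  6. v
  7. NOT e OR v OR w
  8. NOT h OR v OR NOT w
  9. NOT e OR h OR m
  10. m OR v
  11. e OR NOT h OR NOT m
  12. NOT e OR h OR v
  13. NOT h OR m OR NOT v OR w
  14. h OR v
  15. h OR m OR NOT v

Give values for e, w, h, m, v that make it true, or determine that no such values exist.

e = True; w = False; h = False; m = True; v = True

Unit clause (v) forces v = True.
Set e = True.
  then (NOT e OR NOT h OR NOT v) forces h = False.
  then (NOT e OR m OR NOT v) forces m = True.
Set w = False.
All clauses satisfied.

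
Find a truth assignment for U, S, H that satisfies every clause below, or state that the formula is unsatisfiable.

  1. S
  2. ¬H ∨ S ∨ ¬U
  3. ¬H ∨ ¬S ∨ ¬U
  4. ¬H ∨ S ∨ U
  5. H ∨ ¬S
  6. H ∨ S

Unit clause (S) forces S = True.
In (H ∨ ¬S) only H is left, so H = True.
In (¬H ∨ ¬S ∨ ¬U) only ¬U is left, so U = False.
All clauses satisfied.

U: False, S: True, H: True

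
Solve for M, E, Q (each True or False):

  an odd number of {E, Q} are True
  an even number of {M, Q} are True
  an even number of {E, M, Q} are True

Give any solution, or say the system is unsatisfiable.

M: True, E: False, Q: True

{E, Q}: 1 true → odd ✓
{M, Q}: 2 true → even ✓
{E, M, Q}: 2 true → even ✓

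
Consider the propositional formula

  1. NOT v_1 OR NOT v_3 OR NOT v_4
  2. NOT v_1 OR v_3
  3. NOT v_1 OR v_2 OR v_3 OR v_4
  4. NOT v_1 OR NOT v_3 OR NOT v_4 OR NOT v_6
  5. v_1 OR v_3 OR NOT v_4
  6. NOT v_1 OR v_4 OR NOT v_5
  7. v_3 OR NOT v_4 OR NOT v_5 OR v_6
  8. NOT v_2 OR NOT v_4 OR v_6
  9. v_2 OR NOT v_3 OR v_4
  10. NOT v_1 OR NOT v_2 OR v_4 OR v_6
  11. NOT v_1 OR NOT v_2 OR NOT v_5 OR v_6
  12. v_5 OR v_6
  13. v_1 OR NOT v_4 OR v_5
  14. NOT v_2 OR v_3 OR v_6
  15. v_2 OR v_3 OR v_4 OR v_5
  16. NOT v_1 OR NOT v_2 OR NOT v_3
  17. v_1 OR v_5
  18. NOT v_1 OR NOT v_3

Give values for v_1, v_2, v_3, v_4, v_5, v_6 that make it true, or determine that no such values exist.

v_1 = False; v_2 = True; v_3 = False; v_4 = False; v_5 = True; v_6 = True

Try v_1 = True:
  (NOT v_1 OR v_3) forces v_3 = True.
  clause (NOT v_1 OR NOT v_3) is falsified — backtrack.
So v_1 = False.
  then (v_1 OR v_5) forces v_5 = True.
Set v_2 = True.
Set v_3 = False.
  then (v_1 OR v_3 OR NOT v_4) forces v_4 = False.
  then (NOT v_2 OR v_3 OR v_6) forces v_6 = True.
All clauses satisfied.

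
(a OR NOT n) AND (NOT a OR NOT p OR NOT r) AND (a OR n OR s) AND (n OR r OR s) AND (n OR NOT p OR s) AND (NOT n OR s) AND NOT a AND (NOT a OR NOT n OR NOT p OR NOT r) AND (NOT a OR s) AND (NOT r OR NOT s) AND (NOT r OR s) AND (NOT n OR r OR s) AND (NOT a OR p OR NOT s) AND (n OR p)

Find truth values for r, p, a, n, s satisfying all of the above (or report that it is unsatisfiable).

Unit clause (NOT a) forces a = False.
In (a OR NOT n) only NOT n is left, so n = False.
In (a OR n OR s) only s is left, so s = True.
In (NOT r OR NOT s) only NOT r is left, so r = False.
In (n OR p) only p is left, so p = True.
All clauses satisfied.

r: False; p: True; a: False; n: False; s: True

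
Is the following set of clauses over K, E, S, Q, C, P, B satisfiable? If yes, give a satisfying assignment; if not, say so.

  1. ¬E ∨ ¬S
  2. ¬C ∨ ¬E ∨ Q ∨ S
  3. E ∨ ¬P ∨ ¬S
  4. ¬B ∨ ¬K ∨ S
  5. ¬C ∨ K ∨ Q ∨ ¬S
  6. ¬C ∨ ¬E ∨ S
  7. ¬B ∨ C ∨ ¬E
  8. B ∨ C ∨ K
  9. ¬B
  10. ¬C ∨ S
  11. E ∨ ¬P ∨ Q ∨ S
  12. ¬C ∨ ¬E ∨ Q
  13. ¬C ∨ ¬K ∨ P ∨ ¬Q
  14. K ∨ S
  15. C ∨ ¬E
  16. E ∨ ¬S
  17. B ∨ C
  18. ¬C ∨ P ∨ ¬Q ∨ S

Unsatisfiable

Case S = True:
  (¬E ∨ ¬S) forces E = False.
  Clause (E ∨ ¬S) is falsified — contradiction.
Case S = False:
  (¬B) forces B = False.
  (¬C ∨ S) forces C = False.
  Clause (B ∨ C) is falsified — contradiction.
Both cases fail, so the formula is unsatisfiable.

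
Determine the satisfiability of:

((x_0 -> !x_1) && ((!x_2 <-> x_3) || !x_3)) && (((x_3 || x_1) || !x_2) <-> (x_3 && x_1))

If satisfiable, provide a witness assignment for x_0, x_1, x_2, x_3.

x_0 = False, x_1 = False, x_2 = True, x_3 = False

  (x_0 -> !x_1) && ((!x_2 <-> x_3) || !x_3) = True
    x_0 -> !x_1 = True
      !x_1 = True
    (!x_2 <-> x_3) || !x_3 = True
      !x_2 <-> x_3 = True
        !x_2 = False
      !x_3 = True
  ((x_3 || x_1) || !x_2) <-> (x_3 && x_1) = True
    (x_3 || x_1) || !x_2 = False
      x_3 || x_1 = False
      !x_2 = False
    x_3 && x_1 = False
Both conjuncts True, so the formula holds.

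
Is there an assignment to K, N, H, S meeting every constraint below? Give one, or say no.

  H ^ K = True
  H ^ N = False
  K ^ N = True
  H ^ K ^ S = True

K=T, N=F, H=F, S=F

H ^ K = F ^ T = True ✓
H ^ N = F ^ F = False ✓
K ^ N = T ^ F = True ✓
H ^ K ^ S = F ^ T ^ F = True ✓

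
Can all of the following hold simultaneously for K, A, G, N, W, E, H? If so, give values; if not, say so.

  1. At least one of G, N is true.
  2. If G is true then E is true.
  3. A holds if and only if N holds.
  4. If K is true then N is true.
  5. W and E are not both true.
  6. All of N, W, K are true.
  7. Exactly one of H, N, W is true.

The formula is unsatisfiable.

Case N = True:
  (3) with N=T forces A = True.
  (6) forces W = True.
  Constraint (7) is violated (N=T, W=T) — contradiction.
Case N = False:
  Constraint (6) is violated (N=F) — contradiction.
Both cases fail — unsatisfiable.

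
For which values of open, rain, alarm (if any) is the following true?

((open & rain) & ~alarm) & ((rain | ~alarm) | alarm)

open: True, rain: True, alarm: False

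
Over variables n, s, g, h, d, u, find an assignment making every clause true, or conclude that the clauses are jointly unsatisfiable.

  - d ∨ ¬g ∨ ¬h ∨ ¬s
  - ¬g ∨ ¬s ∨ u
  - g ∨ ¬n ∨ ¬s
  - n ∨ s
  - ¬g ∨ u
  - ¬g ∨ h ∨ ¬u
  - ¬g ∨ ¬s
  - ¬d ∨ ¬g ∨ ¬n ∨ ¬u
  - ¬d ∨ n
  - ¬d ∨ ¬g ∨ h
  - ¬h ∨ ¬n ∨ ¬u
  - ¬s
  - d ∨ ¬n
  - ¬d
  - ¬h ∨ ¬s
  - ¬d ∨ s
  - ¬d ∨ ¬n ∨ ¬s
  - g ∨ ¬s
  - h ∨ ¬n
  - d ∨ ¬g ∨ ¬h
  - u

Case s = True:
  Clause (¬s) is falsified — contradiction.
Case s = False:
  (n ∨ s) forces n = True.
  (d ∨ ¬n) forces d = True.
  Clause (¬d) is falsified — contradiction.
Both cases fail, so the formula is unsatisfiable.

Unsatisfiable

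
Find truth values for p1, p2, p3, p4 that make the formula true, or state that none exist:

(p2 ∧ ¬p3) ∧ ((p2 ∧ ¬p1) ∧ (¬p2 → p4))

p1=F, p2=T, p3=F, p4=T

  p2 ∧ ¬p3 = True
    ¬p3 = True
  (p2 ∧ ¬p1) ∧ (¬p2 → p4) = True
    p2 ∧ ¬p1 = True
      ¬p1 = True
    ¬p2 → p4 = True
      ¬p2 = False
Both conjuncts True, so the formula holds.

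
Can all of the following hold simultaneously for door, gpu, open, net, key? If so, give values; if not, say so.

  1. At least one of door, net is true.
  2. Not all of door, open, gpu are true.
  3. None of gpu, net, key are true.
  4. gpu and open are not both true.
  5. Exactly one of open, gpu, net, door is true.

door = True; gpu = False; open = False; net = False; key = False

  (1) {door, net}: 1 true — at least one ✓
  (2) {door, open, gpu}: 1/3 true — not all ✓
  (3) {gpu, net, key}: 0 true — none ✓
  (4) gpu=F, open=F — not both ✓
  (5) {open, gpu, net, door}: 1 true — exactly one ✓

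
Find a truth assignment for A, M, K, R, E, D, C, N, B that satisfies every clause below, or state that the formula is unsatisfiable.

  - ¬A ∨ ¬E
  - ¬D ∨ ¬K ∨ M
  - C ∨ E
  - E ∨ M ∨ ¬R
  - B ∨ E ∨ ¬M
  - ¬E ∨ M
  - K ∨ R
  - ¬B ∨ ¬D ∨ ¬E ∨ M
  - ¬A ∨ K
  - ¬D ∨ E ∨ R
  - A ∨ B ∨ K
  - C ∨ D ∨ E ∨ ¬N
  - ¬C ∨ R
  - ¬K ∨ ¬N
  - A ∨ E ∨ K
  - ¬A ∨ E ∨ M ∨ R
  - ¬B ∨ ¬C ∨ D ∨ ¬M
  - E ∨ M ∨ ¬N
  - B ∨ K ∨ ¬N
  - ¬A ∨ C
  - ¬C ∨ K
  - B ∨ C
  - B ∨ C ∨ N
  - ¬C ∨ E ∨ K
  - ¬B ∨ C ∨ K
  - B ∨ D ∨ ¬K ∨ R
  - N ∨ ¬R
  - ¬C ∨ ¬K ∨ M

A: False, M: True, K: True, R: False, E: True, D: True, C: False, N: False, B: True

Set A = False.
Set M = True.
Try K = False:
  (K ∨ R) forces R = True.
  (A ∨ B ∨ K) forces B = True.
  (A ∨ E ∨ K) forces E = True.
  (¬C ∨ K) forces C = False.
  clause (¬B ∨ C ∨ K) is falsified — backtrack.
So K = True.
  then (¬K ∨ ¬N) forces N = False.
  then (N ∨ ¬R) forces R = False.
  then (¬C ∨ R) forces C = False.
  then (B ∨ C) forces B = True.
  then (C ∨ E) forces E = True.
Set D = True.
All clauses satisfied.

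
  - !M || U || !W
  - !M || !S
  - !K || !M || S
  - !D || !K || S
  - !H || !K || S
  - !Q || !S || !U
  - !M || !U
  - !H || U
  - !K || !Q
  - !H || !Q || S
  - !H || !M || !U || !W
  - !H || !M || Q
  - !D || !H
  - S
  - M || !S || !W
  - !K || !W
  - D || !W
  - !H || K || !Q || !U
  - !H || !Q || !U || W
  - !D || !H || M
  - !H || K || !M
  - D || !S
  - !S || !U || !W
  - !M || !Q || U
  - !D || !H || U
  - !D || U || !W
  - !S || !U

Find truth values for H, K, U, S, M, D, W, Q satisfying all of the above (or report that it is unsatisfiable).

Unit clause (S) forces S = True.
In (D || !S) only D is left, so D = True.
In (!S || !U) only !U is left, so U = False.
In (!M || !S) only !M is left, so M = False.
In (!H || U) only !H is left, so H = False.
In (M || !S || !W) only !W is left, so W = False.
Set K = True.
  then (!K || !Q) forces Q = False.
All clauses satisfied.

H: False, K: True, U: False, S: True, M: False, D: True, W: False, Q: False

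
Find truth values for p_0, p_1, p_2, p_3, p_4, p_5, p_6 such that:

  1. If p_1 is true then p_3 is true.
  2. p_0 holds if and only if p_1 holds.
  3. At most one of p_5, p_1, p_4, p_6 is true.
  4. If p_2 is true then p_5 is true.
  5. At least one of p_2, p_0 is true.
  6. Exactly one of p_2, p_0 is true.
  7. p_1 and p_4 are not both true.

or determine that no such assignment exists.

p_0 = False; p_1 = False; p_2 = True; p_3 = True; p_4 = False; p_5 = True; p_6 = False

  (1) p_1=F ⇒ p_3: vacuous ✓
  (2) p_0=F, p_1=F — same ✓
  (3) {p_5, p_1, p_4, p_6}: 1 true — at most one ✓
  (4) p_2=T ⇒ p_5: T ✓
  (5) {p_2, p_0}: 1 true — at least one ✓
  (6) {p_2, p_0}: 1 true — exactly one ✓
  (7) p_1=F, p_4=F — not both ✓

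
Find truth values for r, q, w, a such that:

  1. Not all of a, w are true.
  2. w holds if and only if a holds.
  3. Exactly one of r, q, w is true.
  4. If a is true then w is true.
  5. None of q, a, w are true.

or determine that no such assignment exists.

r: True, q: False, w: False, a: False

  (1) {a, w}: 0/2 true — not all ✓
  (2) w=F, a=F — same ✓
  (3) {r, q, w}: 1 true — exactly one ✓
  (4) a=F ⇒ w: vacuous ✓
  (5) {q, a, w}: 0 true — none ✓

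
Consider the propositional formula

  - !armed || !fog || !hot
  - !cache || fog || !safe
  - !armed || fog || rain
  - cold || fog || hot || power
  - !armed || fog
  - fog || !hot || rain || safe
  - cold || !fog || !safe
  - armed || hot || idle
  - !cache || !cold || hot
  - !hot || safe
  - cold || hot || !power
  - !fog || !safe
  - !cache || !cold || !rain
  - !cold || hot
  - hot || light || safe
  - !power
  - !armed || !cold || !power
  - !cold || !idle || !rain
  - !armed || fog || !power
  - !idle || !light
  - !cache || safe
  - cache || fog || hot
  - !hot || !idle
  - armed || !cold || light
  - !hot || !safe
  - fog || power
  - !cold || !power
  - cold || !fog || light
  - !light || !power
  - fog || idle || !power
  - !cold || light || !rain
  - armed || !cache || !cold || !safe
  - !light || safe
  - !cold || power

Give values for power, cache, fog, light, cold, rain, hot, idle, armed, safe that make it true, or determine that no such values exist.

Case power = True:
  Clause (!power) is falsified — contradiction.
Case power = False:
  (fog || power) forces fog = True.
  (!fog || !safe) forces safe = False.
  (!hot || safe) forces hot = False.
  (!cold || hot) forces cold = False.
  (hot || light || safe) forces light = True.
  Clause (!light || safe) is falsified — contradiction.
Both cases fail, so the formula is unsatisfiable.

No satisfying assignment exists.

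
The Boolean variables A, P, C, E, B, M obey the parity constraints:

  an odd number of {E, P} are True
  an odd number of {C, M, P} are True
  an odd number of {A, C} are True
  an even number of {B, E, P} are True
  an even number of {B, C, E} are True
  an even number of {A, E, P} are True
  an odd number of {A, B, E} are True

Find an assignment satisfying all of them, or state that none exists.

A = True, P = False, C = False, E = True, B = True, M = True

{E, P}: 1 true → odd ✓
{C, M, P}: 1 true → odd ✓
{A, C}: 1 true → odd ✓
{B, E, P}: 2 true → even ✓
{B, C, E}: 2 true → even ✓
{A, E, P}: 2 true → even ✓
{A, B, E}: 3 true → odd ✓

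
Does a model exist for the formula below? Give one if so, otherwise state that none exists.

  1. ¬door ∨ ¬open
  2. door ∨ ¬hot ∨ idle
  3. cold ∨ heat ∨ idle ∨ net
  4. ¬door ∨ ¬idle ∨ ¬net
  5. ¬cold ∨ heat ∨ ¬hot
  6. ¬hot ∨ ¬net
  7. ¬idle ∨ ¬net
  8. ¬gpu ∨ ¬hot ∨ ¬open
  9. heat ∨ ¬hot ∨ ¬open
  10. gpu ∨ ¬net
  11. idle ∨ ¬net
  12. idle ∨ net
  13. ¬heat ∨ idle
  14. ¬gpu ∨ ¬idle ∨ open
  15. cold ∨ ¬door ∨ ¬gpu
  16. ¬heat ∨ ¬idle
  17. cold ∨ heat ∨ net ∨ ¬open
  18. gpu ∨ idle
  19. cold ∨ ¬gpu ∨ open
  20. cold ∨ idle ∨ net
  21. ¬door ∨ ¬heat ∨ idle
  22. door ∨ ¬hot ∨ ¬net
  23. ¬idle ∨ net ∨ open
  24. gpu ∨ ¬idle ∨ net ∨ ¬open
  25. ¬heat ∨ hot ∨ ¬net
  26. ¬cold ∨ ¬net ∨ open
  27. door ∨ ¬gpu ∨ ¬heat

door=F, heat=F, net=F, cold=T, idle=T, open=T, hot=F, gpu=T

Set door = False.
Try heat = True:
  (¬heat ∨ idle) forces idle = True.
  clause (¬heat ∨ ¬idle) is falsified — backtrack.
So heat = False.
Set net = False.
  then (idle ∨ net) forces idle = True.
  then (¬idle ∨ net ∨ open) forces open = True.
  then (gpu ∨ ¬idle ∨ net ∨ ¬open) forces gpu = True.
  then (¬gpu ∨ ¬hot ∨ ¬open) forces hot = False.
  then (cold ∨ heat ∨ net ∨ ¬open) forces cold = True.
All clauses satisfied.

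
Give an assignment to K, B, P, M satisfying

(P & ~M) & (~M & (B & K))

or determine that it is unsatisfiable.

K = True, B = True, P = True, M = False

  P & ~M = True
    ~M = True
  ~M & (B & K) = True
    ~M = True
    B & K = True
Both conjuncts True, so the formula holds.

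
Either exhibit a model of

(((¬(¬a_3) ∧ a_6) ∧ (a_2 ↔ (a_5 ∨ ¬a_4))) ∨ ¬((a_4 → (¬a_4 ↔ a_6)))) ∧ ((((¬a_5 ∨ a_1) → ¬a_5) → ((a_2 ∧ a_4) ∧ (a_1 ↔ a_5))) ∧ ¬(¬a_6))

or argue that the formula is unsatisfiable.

a_1 = True; a_2 = False; a_3 = True; a_4 = True; a_5 = True; a_6 = True

  ((¬(¬a_3) ∧ a_6) ∧ (a_2 ↔ (a_5 ∨ ¬a_4))) ∨ ¬((a_4 → (¬a_4 ↔ a_6))) = True
    (¬(¬a_3) ∧ a_6) ∧ (a_2 ↔ (a_5 ∨ ¬a_4)) = False
      ¬(¬a_3) ∧ a_6 = True
        ¬(¬a_3) = True
          ¬a_3 = False
      a_2 ↔ (a_5 ∨ ¬a_4) = False
        a_5 ∨ ¬a_4 = True
          ¬a_4 = False
    ¬((a_4 → (¬a_4 ↔ a_6))) = True
      a_4 → (¬a_4 ↔ a_6) = False
        ¬a_4 ↔ a_6 = False
          ¬a_4 = False
  (((¬a_5 ∨ a_1) → ¬a_5) → ((a_2 ∧ a_4) ∧ (a_1 ↔ a_5))) ∧ ¬(¬a_6) = True
    ((¬a_5 ∨ a_1) → ¬a_5) → ((a_2 ∧ a_4) ∧ (a_1 ↔ a_5)) = True
      (¬a_5 ∨ a_1) → ¬a_5 = False
        ¬a_5 ∨ a_1 = True
          ¬a_5 = False
        ¬a_5 = False
      (a_2 ∧ a_4) ∧ (a_1 ↔ a_5) = False
        a_2 ∧ a_4 = False
        a_1 ↔ a_5 = True
    ¬(¬a_6) = True
      ¬a_6 = False
Both conjuncts True, so the formula holds.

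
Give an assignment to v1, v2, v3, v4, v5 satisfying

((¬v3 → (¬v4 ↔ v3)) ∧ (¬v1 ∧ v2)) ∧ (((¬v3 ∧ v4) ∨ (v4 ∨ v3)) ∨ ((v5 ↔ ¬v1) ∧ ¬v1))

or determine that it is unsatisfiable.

v1=F, v2=T, v3=F, v4=T, v5=T

  (¬v3 → (¬v4 ↔ v3)) ∧ (¬v1 ∧ v2) = True
    ¬v3 → (¬v4 ↔ v3) = True
      ¬v3 = True
      ¬v4 ↔ v3 = True
        ¬v4 = False
    ¬v1 ∧ v2 = True
      ¬v1 = True
  ((¬v3 ∧ v4) ∨ (v4 ∨ v3)) ∨ ((v5 ↔ ¬v1) ∧ ¬v1) = True
    (¬v3 ∧ v4) ∨ (v4 ∨ v3) = True
      ¬v3 ∧ v4 = True
        ¬v3 = True
      v4 ∨ v3 = True
    (v5 ↔ ¬v1) ∧ ¬v1 = True
      v5 ↔ ¬v1 = True
        ¬v1 = True
      ¬v1 = True
Both conjuncts True, so the formula holds.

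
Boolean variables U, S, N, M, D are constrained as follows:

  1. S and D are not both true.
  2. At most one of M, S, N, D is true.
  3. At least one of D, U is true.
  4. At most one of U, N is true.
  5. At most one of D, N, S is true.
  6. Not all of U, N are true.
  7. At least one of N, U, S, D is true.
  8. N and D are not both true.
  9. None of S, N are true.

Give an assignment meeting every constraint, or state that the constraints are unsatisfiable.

U=T, S=F, N=F, M=F, D=T

  (1) S=F, D=T — not both ✓
  (2) {M, S, N, D}: 1 true — at most one ✓
  (3) {D, U}: 2 true — at least one ✓
  (4) {U, N}: 1 true — at most one ✓
  (5) {D, N, S}: 1 true — at most one ✓
  (6) {U, N}: 1/2 true — not all ✓
  (7) {N, U, S, D}: 2 true — at least one ✓
  (8) N=F, D=T — not both ✓
  (9) {S, N}: 0 true — none ✓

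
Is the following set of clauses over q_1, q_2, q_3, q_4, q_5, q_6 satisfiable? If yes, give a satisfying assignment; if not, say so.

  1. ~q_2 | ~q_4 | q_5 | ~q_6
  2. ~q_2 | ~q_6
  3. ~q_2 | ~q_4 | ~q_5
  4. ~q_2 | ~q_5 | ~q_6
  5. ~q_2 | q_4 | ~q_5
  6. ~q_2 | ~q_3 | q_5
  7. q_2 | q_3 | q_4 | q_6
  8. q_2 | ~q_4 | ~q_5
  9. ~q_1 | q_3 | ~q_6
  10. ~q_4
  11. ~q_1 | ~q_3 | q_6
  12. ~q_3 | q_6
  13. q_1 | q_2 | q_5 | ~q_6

q_1 = True, q_2 = False, q_3 = True, q_4 = False, q_5 = True, q_6 = True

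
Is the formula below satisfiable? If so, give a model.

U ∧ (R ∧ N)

R = True; U = True; N = True

  R ∧ N = True
Both conjuncts True, so the formula holds.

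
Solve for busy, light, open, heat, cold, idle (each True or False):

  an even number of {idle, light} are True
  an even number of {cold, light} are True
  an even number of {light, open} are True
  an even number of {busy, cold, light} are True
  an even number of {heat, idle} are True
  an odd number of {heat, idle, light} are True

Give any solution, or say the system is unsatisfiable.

busy = False; light = True; open = True; heat = True; cold = True; idle = True

{idle, light}: 2 true → even ✓
{cold, light}: 2 true → even ✓
{light, open}: 2 true → even ✓
{busy, cold, light}: 2 true → even ✓
{heat, idle}: 2 true → even ✓
{heat, idle, light}: 3 true → odd ✓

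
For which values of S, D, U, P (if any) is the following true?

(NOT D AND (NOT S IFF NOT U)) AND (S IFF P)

S: False, D: False, U: False, P: False

  NOT D AND (NOT S IFF NOT U) = True
    NOT D = True
    NOT S IFF NOT U = True
      NOT S = True
      NOT U = True
  S IFF P = True
Both conjuncts True, so the formula holds.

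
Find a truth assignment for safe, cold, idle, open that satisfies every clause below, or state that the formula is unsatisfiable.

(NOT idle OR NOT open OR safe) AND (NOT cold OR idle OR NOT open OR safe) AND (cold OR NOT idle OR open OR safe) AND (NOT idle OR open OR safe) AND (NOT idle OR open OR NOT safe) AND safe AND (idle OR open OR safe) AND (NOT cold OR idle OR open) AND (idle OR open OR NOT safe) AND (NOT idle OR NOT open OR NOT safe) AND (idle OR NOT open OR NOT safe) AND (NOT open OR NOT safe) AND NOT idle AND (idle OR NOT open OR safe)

UNSATISFIABLE

Case safe = True:
  (NOT open OR NOT safe) forces open = False.
  (NOT idle OR open OR NOT safe) forces idle = False.
  Clause (idle OR open OR NOT safe) is falsified — contradiction.
Case safe = False:
  Clause (safe) is falsified — contradiction.
Both cases fail, so the formula is unsatisfiable.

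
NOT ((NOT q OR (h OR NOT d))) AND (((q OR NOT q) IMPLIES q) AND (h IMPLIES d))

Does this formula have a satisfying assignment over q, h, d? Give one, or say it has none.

q = True, h = False, d = True

  NOT ((NOT q OR (h OR NOT d))) = True
    NOT q OR (h OR NOT d) = False
      NOT q = False
      h OR NOT d = False
        NOT d = False
  ((q OR NOT q) IMPLIES q) AND (h IMPLIES d) = True
    (q OR NOT q) IMPLIES q = True
      q OR NOT q = True
        NOT q = False
    h IMPLIES d = True
Both conjuncts True, so the formula holds.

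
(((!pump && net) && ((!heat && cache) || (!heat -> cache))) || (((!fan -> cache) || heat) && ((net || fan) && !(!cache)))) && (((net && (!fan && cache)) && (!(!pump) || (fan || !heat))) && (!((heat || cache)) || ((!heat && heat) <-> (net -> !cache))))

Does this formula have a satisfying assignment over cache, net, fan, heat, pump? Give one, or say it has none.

cache = True, net = True, fan = False, heat = False, pump = False

  ((!pump && net) && ((!heat && cache) || (!heat -> cache))) || (((!fan -> cache) || heat) && ((net || fan) && !(!cache))) = True
    (!pump && net) && ((!heat && cache) || (!heat -> cache)) = True
      !pump && net = True
        !pump = True
      (!heat && cache) || (!heat -> cache) = True
        !heat && cache = True
          !heat = True
        !heat -> cache = True
          !heat = True
    ((!fan -> cache) || heat) && ((net || fan) && !(!cache)) = True
      (!fan -> cache) || heat = True
        !fan -> cache = True
          !fan = True
      (net || fan) && !(!cache) = True
        net || fan = True
        !(!cache) = True
          !cache = False
  ((net && (!fan && cache)) && (!(!pump) || (fan || !heat))) && (!((heat || cache)) || ((!heat && heat) <-> (net -> !cache))) = True
    (net && (!fan && cache)) && (!(!pump) || (fan || !heat)) = True
      net && (!fan && cache) = True
        !fan && cache = True
          !fan = True
      !(!pump) || (fan || !heat) = True
        !(!pump) = False
          !pump = True
        fan || !heat = True
          !heat = True
    !((heat || cache)) || ((!heat && heat) <-> (net -> !cache)) = True
      !((heat || cache)) = False
        heat || cache = True
      (!heat && heat) <-> (net -> !cache) = True
        !heat && heat = False
          !heat = True
        net -> !cache = False
          !cache = False
Both conjuncts True, so the formula holds.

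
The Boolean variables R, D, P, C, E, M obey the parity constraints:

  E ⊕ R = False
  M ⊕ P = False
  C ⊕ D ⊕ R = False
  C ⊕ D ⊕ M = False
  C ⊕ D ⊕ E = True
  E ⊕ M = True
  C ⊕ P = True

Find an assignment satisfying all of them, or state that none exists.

The formula is unsatisfiable.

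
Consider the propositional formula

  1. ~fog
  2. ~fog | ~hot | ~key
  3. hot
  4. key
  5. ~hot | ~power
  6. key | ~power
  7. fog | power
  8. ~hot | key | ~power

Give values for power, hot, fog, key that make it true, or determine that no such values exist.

The formula is unsatisfiable.

Case power = True:
  (~fog) forces fog = False.
  (hot) forces hot = True.
  Clause (~hot | ~power) is falsified — contradiction.
Case power = False:
  (~fog) forces fog = False.
  Clause (fog | power) is falsified — contradiction.
Both cases fail, so the formula is unsatisfiable.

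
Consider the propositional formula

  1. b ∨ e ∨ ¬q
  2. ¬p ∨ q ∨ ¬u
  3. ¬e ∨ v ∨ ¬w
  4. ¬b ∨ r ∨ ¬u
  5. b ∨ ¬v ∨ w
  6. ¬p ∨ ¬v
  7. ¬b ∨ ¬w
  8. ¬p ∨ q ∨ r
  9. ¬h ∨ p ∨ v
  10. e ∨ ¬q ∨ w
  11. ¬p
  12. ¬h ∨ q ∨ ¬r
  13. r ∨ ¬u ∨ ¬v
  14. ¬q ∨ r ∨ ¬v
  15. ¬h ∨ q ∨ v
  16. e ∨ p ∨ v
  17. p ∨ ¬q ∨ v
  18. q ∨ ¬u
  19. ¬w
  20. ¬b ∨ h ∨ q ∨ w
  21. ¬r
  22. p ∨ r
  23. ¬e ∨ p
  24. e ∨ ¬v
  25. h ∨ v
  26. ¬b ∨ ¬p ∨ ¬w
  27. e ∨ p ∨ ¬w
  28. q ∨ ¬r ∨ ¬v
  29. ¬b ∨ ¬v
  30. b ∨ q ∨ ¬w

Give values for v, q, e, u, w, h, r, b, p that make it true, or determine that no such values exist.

Unsatisfiable — no assignment works.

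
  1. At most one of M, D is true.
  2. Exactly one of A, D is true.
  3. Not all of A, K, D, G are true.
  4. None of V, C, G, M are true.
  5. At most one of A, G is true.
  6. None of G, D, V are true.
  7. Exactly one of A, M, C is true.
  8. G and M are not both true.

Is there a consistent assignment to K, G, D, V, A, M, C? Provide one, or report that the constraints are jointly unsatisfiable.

K = False, G = False, D = False, V = False, A = True, M = False, C = False

  (1) {M, D}: 0 true — at most one ✓
  (2) {A, D}: 1 true — exactly one ✓
  (3) {A, K, D, G}: 1/4 true — not all ✓
  (4) {V, C, G, M}: 0 true — none ✓
  (5) {A, G}: 1 true — at most one ✓
  (6) {G, D, V}: 0 true — none ✓
  (7) {A, M, C}: 1 true — exactly one ✓
  (8) G=F, M=F — not both ✓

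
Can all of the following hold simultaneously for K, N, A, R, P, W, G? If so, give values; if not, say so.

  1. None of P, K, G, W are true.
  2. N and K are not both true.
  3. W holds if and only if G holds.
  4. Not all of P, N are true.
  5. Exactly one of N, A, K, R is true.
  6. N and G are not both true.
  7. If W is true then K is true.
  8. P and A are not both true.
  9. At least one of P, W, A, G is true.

K: False, N: False, A: True, R: False, P: False, W: False, G: False

  (1) {P, K, G, W}: 0 true — none ✓
  (2) N=F, K=F — not both ✓
  (3) W=F, G=F — same ✓
  (4) {P, N}: 0/2 true — not all ✓
  (5) {N, A, K, R}: 1 true — exactly one ✓
  (6) N=F, G=F — not both ✓
  (7) W=F ⇒ K: vacuous ✓
  (8) P=F, A=T — not both ✓
  (9) {P, W, A, G}: 1 true — at least one ✓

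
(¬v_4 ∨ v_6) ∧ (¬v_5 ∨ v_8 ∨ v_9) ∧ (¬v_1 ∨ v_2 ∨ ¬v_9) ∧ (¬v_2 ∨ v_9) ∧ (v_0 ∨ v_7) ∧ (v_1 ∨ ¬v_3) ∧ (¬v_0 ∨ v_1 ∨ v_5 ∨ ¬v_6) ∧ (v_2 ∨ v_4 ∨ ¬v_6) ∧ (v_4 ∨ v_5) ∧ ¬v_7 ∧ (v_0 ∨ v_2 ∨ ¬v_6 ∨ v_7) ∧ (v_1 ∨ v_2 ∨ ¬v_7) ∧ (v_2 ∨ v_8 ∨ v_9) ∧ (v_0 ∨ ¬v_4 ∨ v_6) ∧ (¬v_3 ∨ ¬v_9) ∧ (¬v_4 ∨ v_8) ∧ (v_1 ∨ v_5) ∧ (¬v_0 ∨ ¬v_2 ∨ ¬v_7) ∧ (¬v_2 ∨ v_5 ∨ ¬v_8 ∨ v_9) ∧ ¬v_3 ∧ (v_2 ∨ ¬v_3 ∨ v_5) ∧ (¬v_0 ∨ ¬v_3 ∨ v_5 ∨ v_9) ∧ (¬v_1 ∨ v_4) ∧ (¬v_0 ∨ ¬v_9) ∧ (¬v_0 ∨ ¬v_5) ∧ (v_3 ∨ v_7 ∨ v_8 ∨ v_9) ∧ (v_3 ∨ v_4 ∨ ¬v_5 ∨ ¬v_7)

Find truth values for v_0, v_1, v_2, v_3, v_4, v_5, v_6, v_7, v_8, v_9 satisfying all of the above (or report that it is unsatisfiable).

Unit clause (¬v_7) forces v_7 = False.
Unit clause (¬v_3) forces v_3 = False.
In (v_0 ∨ v_7) only v_0 is left, so v_0 = True.
In (¬v_0 ∨ ¬v_9) only ¬v_9 is left, so v_9 = False.
In (¬v_0 ∨ ¬v_5) only ¬v_5 is left, so v_5 = False.
In (v_3 ∨ v_7 ∨ v_8 ∨ v_9) only v_8 is left, so v_8 = True.
In (¬v_2 ∨ v_9) only ¬v_2 is left, so v_2 = False.
In (v_4 ∨ v_5) only v_4 is left, so v_4 = True.
In (v_1 ∨ v_5) only v_1 is left, so v_1 = True.
In (¬v_4 ∨ v_6) only v_6 is left, so v_6 = True.
All clauses satisfied.

v_0 = True; v_1 = True; v_2 = False; v_3 = False; v_4 = True; v_5 = False; v_6 = True; v_7 = False; v_8 = True; v_9 = False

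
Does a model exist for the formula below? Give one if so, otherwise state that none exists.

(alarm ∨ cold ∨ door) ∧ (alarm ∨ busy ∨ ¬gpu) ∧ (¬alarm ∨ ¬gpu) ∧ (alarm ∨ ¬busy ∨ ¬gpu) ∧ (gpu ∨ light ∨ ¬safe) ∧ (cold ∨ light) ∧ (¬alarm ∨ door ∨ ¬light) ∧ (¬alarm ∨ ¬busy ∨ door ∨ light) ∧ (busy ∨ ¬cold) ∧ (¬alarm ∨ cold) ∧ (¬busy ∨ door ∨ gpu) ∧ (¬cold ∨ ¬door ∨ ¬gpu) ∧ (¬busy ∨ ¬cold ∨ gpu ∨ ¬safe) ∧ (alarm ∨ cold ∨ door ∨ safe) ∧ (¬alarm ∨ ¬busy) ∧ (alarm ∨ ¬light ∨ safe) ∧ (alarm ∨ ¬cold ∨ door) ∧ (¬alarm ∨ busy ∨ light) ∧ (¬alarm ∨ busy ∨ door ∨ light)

Try gpu = True:
  (¬alarm ∨ ¬gpu) forces alarm = False.
  (alarm ∨ busy ∨ ¬gpu) forces busy = True.
  clause (alarm ∨ ¬busy ∨ ¬gpu) is falsified — backtrack.
So gpu = False.
Set cold = False.
  then (cold ∨ light) forces light = True.
  then (¬alarm ∨ cold) forces alarm = False.
  then (alarm ∨ ¬light ∨ safe) forces safe = True.
  then (alarm ∨ cold ∨ door) forces door = True.
Set busy = False.
All clauses satisfied.

gpu=F, cold=F, alarm=F, light=T, safe=T, busy=F, door=T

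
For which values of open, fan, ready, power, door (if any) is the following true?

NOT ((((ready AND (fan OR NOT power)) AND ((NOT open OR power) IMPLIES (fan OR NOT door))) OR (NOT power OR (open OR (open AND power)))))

open = False, fan = False, ready = True, power = True, door = True

  NOT ((((ready AND (fan OR NOT power)) AND ((NOT open OR power) IMPLIES (fan OR NOT door))) OR (NOT power OR (open OR (open AND power))))) = True
    ((ready AND (fan OR NOT power)) AND ((NOT open OR power) IMPLIES (fan OR NOT door))) OR (NOT power OR (open OR (open AND power))) = False
      (ready AND (fan OR NOT power)) AND ((NOT open OR power) IMPLIES (fan OR NOT door)) = False
        ready AND (fan OR NOT power) = False
          fan OR NOT power = False
            NOT power = False
        (NOT open OR power) IMPLIES (fan OR NOT door) = False
          NOT open OR power = True
            NOT open = True
          fan OR NOT door = False
            NOT door = False
      NOT power OR (open OR (open AND power)) = False
        NOT power = False
        open OR (open AND power) = False
          open AND power = False
The formula evaluates to True.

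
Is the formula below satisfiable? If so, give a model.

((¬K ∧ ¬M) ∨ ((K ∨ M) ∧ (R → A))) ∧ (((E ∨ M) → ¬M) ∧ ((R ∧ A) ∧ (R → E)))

A: True, K: True, M: False, E: True, R: True

  (¬K ∧ ¬M) ∨ ((K ∨ M) ∧ (R → A)) = True
    ¬K ∧ ¬M = False
      ¬K = False
      ¬M = True
    (K ∨ M) ∧ (R → A) = True
      K ∨ M = True
      R → A = True
  ((E ∨ M) → ¬M) ∧ ((R ∧ A) ∧ (R → E)) = True
    (E ∨ M) → ¬M = True
      E ∨ M = True
      ¬M = True
    (R ∧ A) ∧ (R → E) = True
      R ∧ A = True
      R → E = True
Both conjuncts True, so the formula holds.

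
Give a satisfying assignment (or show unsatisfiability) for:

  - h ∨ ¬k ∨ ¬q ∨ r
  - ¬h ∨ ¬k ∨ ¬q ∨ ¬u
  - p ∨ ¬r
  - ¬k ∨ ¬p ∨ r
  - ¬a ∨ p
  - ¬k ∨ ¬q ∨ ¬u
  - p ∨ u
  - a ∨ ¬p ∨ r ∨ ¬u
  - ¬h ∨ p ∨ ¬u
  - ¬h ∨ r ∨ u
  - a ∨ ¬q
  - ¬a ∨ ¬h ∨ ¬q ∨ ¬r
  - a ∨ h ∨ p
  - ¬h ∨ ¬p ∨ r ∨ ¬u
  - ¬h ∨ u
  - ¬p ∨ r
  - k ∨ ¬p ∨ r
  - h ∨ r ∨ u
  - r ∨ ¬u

u=F; a=F; q=F; k=F; r=T; h=F; p=T

Set u = False.
  then (p ∨ u) forces p = True.
  then (¬h ∨ u) forces h = False.
  then (¬p ∨ r) forces r = True.
Set a = False.
  then (a ∨ ¬q) forces q = False.
Set k = False.
All clauses satisfied.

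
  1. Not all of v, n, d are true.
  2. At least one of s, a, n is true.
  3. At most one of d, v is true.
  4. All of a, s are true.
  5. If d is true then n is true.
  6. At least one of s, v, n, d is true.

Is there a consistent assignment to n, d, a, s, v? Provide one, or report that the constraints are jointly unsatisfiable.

n=T, d=T, a=T, s=T, v=F

  (1) {v, n, d}: 2/3 true — not all ✓
  (2) {s, a, n}: 3 true — at least one ✓
  (3) {d, v}: 1 true — at most one ✓
  (4) {a, s}: all 2 true ✓
  (5) d=T ⇒ n: T ✓
  (6) {s, v, n, d}: 3 true — at least one ✓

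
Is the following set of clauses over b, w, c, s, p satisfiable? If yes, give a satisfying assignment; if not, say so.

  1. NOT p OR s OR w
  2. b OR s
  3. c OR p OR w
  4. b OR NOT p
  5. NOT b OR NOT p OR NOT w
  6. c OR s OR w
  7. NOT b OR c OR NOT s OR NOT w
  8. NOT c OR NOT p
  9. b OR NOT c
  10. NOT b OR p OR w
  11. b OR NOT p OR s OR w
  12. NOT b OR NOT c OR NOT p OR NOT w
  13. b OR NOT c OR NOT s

b=T; w=T; c=T; s=T; p=F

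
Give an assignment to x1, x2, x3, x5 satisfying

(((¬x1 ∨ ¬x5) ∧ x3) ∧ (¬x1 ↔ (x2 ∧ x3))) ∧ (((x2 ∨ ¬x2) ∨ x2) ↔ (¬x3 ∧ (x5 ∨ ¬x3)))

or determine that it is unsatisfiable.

Case x3 = True: the formula simplifies to ((¬x1 ∨ ¬x5) ∧ (¬x1 ↔ x2)) ∧ ¬(((x2 ∨ ¬x2) ∨ x2)).
  x2 = True: the conjunct ¬(((x2 ∨ ¬x2) ∨ x2)) becomes ¬((True ∨ True)) = False.
  x2 = False: the conjunct ¬(((x2 ∨ ¬x2) ∨ x2)) becomes ¬((True ∨ False)) = False.
Case x3 = False: the conjunct x3 is False.
Both cases fail — unsatisfiable.

No satisfying assignment exists.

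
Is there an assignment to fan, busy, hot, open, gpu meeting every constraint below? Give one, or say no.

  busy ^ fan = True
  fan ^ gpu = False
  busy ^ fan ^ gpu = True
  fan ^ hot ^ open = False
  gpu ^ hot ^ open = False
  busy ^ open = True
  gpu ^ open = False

fan = False, busy = True, hot = False, open = False, gpu = False

busy ^ fan = T ^ F = True ✓
fan ^ gpu = F ^ F = False ✓
busy ^ fan ^ gpu = T ^ F ^ F = True ✓
fan ^ hot ^ open = F ^ F ^ F = False ✓
gpu ^ hot ^ open = F ^ F ^ F = False ✓
busy ^ open = T ^ F = True ✓
gpu ^ open = F ^ F = False ✓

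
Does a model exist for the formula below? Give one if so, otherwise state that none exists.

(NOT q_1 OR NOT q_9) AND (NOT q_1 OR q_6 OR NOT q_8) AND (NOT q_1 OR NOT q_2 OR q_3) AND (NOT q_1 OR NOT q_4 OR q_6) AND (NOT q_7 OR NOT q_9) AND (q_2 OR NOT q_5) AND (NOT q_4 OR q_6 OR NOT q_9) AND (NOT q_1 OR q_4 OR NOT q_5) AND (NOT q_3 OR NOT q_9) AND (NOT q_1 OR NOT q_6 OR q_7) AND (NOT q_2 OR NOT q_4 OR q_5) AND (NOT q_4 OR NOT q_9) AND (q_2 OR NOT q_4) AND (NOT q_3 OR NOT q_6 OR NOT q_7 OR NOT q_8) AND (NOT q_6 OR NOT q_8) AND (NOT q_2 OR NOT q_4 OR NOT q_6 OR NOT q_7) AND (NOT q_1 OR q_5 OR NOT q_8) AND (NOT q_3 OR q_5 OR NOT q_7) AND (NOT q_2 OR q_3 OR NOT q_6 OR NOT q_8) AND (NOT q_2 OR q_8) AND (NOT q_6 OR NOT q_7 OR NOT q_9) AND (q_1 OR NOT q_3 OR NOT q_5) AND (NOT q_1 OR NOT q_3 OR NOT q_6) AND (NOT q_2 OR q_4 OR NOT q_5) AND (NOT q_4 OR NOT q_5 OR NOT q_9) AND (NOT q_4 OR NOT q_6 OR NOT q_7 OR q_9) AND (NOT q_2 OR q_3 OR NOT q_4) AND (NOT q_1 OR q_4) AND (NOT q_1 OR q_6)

Set q_1 = False.
Set q_2 = False.
  then (q_2 OR NOT q_5) forces q_5 = False.
  then (q_2 OR NOT q_4) forces q_4 = False.
Set q_3 = False.
Set q_6 = True.
  then (NOT q_6 OR NOT q_8) forces q_8 = False.
Set q_7 = False.
Set q_9 = False.
All clauses satisfied.

q_1: False; q_2: False; q_3: False; q_4: False; q_5: False; q_6: True; q_7: False; q_8: False; q_9: False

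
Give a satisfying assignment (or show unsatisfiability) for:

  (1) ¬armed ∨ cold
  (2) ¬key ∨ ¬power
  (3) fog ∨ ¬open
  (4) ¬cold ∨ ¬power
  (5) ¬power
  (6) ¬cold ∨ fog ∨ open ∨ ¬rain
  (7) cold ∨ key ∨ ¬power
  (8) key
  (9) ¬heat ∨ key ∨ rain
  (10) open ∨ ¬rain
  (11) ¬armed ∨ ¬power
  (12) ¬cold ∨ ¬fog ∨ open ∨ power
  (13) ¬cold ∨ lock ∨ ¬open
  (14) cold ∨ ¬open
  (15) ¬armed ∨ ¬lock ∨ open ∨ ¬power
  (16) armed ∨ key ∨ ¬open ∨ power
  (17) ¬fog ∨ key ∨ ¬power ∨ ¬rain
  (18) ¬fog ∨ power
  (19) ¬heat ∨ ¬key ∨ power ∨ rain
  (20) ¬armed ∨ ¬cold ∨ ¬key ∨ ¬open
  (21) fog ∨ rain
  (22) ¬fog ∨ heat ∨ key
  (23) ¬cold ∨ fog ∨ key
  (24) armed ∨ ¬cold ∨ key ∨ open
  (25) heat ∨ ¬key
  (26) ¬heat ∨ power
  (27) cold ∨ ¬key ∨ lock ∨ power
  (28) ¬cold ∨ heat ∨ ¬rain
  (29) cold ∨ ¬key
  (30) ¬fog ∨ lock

Case heat = True:
  (¬power) forces power = False.
  Clause (¬heat ∨ power) is falsified — contradiction.
Case heat = False:
  (¬power) forces power = False.
  (key) forces key = True.
  Clause (heat ∨ ¬key) is falsified — contradiction.
Both cases fail, so the formula is unsatisfiable.

No satisfying assignment exists.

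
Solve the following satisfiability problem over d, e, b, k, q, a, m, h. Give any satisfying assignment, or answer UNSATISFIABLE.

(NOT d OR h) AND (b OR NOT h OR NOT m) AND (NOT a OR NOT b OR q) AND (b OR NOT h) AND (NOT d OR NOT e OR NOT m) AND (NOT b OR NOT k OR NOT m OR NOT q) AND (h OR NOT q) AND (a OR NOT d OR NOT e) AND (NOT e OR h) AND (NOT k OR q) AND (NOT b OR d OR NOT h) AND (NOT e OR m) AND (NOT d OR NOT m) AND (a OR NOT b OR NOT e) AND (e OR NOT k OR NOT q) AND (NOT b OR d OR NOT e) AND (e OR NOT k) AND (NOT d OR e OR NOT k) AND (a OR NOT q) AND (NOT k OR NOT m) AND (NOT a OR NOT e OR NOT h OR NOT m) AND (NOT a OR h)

d = False; e = False; b = False; k = False; q = False; a = False; m = True; h = False

Set d = False.
Try e = True:
  (NOT e OR h) forces h = True.
  (b OR NOT h) forces b = True.
  clause (NOT b OR d OR NOT h) is falsified — backtrack.
So e = False.
  then (e OR NOT k) forces k = False.
Set b = False.
  then (b OR NOT h) forces h = False.
  then (h OR NOT q) forces q = False.
  then (NOT a OR h) forces a = False.
Set m = True.
All clauses satisfied.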